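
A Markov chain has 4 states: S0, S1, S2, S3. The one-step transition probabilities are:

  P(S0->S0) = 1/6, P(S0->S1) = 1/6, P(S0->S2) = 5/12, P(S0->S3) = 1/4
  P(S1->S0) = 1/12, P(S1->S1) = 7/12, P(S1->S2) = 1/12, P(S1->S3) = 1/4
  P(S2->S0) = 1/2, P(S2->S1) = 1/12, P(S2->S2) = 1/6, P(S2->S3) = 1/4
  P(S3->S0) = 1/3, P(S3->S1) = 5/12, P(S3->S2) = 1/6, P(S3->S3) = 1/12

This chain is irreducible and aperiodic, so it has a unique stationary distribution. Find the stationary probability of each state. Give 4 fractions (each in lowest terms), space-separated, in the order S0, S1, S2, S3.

Answer: 169/707 247/707 279/1414 3/14

Derivation:
The stationary distribution satisfies pi = pi * P, i.e.:
  pi_S0 = 1/6*pi_S0 + 1/12*pi_S1 + 1/2*pi_S2 + 1/3*pi_S3
  pi_S1 = 1/6*pi_S0 + 7/12*pi_S1 + 1/12*pi_S2 + 5/12*pi_S3
  pi_S2 = 5/12*pi_S0 + 1/12*pi_S1 + 1/6*pi_S2 + 1/6*pi_S3
  pi_S3 = 1/4*pi_S0 + 1/4*pi_S1 + 1/4*pi_S2 + 1/12*pi_S3
with normalization: pi_S0 + pi_S1 + pi_S2 + pi_S3 = 1.

Using the first 3 balance equations plus normalization, the linear system A*pi = b is:
  [-5/6, 1/12, 1/2, 1/3] . pi = 0
  [1/6, -5/12, 1/12, 5/12] . pi = 0
  [5/12, 1/12, -5/6, 1/6] . pi = 0
  [1, 1, 1, 1] . pi = 1

Solving yields:
  pi_S0 = 169/707
  pi_S1 = 247/707
  pi_S2 = 279/1414
  pi_S3 = 3/14

Verification (pi * P):
  169/707*1/6 + 247/707*1/12 + 279/1414*1/2 + 3/14*1/3 = 169/707 = pi_S0  (ok)
  169/707*1/6 + 247/707*7/12 + 279/1414*1/12 + 3/14*5/12 = 247/707 = pi_S1  (ok)
  169/707*5/12 + 247/707*1/12 + 279/1414*1/6 + 3/14*1/6 = 279/1414 = pi_S2  (ok)
  169/707*1/4 + 247/707*1/4 + 279/1414*1/4 + 3/14*1/12 = 3/14 = pi_S3  (ok)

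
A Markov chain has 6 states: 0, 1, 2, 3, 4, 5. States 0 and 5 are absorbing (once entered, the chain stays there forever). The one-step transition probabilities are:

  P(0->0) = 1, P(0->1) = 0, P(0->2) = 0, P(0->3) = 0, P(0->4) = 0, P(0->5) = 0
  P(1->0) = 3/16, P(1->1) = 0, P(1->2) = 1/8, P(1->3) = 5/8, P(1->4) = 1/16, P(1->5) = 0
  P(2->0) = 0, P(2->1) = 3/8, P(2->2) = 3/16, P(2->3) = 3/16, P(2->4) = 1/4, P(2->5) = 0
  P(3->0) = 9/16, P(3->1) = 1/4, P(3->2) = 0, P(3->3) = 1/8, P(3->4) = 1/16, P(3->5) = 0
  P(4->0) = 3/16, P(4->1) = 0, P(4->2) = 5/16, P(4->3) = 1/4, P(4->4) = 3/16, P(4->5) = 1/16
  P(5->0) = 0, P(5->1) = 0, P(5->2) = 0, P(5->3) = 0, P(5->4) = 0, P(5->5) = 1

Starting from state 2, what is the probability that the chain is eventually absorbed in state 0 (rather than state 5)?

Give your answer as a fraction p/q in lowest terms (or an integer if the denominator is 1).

Answer: 1092/1139

Derivation:
Let a_i = P(absorbed in 0 | start in state i).
Boundary conditions: a_0 = 1, a_5 = 0.
For each transient state i, a_i = sum_j P(i->j) * a_j:
  a_1 = 3/16*a_0 + 0*a_1 + 1/8*a_2 + 5/8*a_3 + 1/16*a_4 + 0*a_5
  a_2 = 0*a_0 + 3/8*a_1 + 3/16*a_2 + 3/16*a_3 + 1/4*a_4 + 0*a_5
  a_3 = 9/16*a_0 + 1/4*a_1 + 0*a_2 + 1/8*a_3 + 1/16*a_4 + 0*a_5
  a_4 = 3/16*a_0 + 0*a_1 + 5/16*a_2 + 1/4*a_3 + 3/16*a_4 + 1/16*a_5

Substituting a_0 = 1 and a_5 = 0, rearrange to (I - Q) a = r where r[i] = P(i -> 0):
  [1, -1/8, -5/8, -1/16] . (a_1, a_2, a_3, a_4) = 3/16
  [-3/8, 13/16, -3/16, -1/4] . (a_1, a_2, a_3, a_4) = 0
  [-1/4, 0, 7/8, -1/16] . (a_1, a_2, a_3, a_4) = 9/16
  [0, -5/16, -1/4, 13/16] . (a_1, a_2, a_3, a_4) = 3/16

Solving yields:
  a_1 = 2235/2278
  a_2 = 1092/1139
  a_3 = 1125/1139
  a_4 = 1029/1139

Starting state is 2, so the absorption probability is a_2 = 1092/1139.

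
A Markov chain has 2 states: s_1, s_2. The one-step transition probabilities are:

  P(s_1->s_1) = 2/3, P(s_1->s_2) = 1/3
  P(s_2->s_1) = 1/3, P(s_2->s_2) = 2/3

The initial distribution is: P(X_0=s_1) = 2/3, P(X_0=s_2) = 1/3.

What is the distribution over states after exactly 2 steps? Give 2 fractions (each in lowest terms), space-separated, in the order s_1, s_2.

Propagating the distribution step by step (d_{t+1} = d_t * P):
d_0 = (s_1=2/3, s_2=1/3)
  d_1[s_1] = 2/3*2/3 + 1/3*1/3 = 5/9
  d_1[s_2] = 2/3*1/3 + 1/3*2/3 = 4/9
d_1 = (s_1=5/9, s_2=4/9)
  d_2[s_1] = 5/9*2/3 + 4/9*1/3 = 14/27
  d_2[s_2] = 5/9*1/3 + 4/9*2/3 = 13/27
d_2 = (s_1=14/27, s_2=13/27)

Answer: 14/27 13/27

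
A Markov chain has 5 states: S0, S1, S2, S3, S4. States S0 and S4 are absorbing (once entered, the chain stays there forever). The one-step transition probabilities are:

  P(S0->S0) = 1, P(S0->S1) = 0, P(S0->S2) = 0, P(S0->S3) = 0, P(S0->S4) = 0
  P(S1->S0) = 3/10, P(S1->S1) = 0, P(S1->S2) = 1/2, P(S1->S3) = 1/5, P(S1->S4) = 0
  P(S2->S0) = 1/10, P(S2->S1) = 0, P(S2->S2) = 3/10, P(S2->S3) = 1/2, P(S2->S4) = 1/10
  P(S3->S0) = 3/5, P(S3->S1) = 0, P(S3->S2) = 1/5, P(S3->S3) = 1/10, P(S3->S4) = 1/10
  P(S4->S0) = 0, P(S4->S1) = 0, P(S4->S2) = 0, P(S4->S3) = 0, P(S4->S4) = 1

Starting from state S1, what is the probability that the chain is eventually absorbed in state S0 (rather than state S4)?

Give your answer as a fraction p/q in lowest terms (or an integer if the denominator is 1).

Let a_i = P(absorbed in S0 | start in state i).
Boundary conditions: a_S0 = 1, a_S4 = 0.
For each transient state i, a_i = sum_j P(i->j) * a_j:
  a_S1 = 3/10*a_S0 + 0*a_S1 + 1/2*a_S2 + 1/5*a_S3 + 0*a_S4
  a_S2 = 1/10*a_S0 + 0*a_S1 + 3/10*a_S2 + 1/2*a_S3 + 1/10*a_S4
  a_S3 = 3/5*a_S0 + 0*a_S1 + 1/5*a_S2 + 1/10*a_S3 + 1/10*a_S4

Substituting a_S0 = 1 and a_S4 = 0, rearrange to (I - Q) a = r where r[i] = P(i -> S0):
  [1, -1/2, -1/5] . (a_S1, a_S2, a_S3) = 3/10
  [0, 7/10, -1/2] . (a_S1, a_S2, a_S3) = 1/10
  [0, -1/5, 9/10] . (a_S1, a_S2, a_S3) = 3/5

Solving yields:
  a_S1 = 221/265
  a_S2 = 39/53
  a_S3 = 44/53

Starting state is S1, so the absorption probability is a_S1 = 221/265.

Answer: 221/265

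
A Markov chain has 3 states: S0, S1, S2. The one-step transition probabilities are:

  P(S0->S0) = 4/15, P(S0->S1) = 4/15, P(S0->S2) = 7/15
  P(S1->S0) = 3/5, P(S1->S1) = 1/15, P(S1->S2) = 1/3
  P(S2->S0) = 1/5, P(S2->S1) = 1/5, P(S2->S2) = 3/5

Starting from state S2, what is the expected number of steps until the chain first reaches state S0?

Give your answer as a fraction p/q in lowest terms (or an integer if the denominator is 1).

Let h_i = expected steps to first reach S0 from state i.
Boundary: h_S0 = 0.
First-step equations for the other states:
  h_S1 = 1 + 3/5*h_S0 + 1/15*h_S1 + 1/3*h_S2
  h_S2 = 1 + 1/5*h_S0 + 1/5*h_S1 + 3/5*h_S2

Substituting h_S0 = 0 and rearranging gives the linear system (I - Q) h = 1:
  [14/15, -1/3] . (h_S1, h_S2) = 1
  [-1/5, 2/5] . (h_S1, h_S2) = 1

Solving yields:
  h_S1 = 55/23
  h_S2 = 85/23

Starting state is S2, so the expected hitting time is h_S2 = 85/23.

Answer: 85/23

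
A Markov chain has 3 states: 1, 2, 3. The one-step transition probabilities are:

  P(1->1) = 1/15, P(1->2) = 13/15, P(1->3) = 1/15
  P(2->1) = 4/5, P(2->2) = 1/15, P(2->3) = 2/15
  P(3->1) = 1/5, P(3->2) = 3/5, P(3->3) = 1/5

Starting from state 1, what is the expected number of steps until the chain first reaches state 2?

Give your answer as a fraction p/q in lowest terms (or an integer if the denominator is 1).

Let h_i = expected steps to first reach 2 from state i.
Boundary: h_2 = 0.
First-step equations for the other states:
  h_1 = 1 + 1/15*h_1 + 13/15*h_2 + 1/15*h_3
  h_3 = 1 + 1/5*h_1 + 3/5*h_2 + 1/5*h_3

Substituting h_2 = 0 and rearranging gives the linear system (I - Q) h = 1:
  [14/15, -1/15] . (h_1, h_3) = 1
  [-1/5, 4/5] . (h_1, h_3) = 1

Solving yields:
  h_1 = 13/11
  h_3 = 17/11

Starting state is 1, so the expected hitting time is h_1 = 13/11.

Answer: 13/11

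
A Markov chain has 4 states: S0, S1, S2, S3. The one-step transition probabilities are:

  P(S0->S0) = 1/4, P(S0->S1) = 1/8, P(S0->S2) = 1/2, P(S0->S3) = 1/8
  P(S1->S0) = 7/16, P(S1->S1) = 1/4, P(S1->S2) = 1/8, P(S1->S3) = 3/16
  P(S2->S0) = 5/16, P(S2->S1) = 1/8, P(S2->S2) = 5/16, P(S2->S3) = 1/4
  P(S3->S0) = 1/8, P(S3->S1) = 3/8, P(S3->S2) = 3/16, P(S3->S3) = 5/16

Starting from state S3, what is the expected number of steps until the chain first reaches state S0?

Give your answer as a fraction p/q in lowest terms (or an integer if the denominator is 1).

Answer: 496/125

Derivation:
Let h_i = expected steps to first reach S0 from state i.
Boundary: h_S0 = 0.
First-step equations for the other states:
  h_S1 = 1 + 7/16*h_S0 + 1/4*h_S1 + 1/8*h_S2 + 3/16*h_S3
  h_S2 = 1 + 5/16*h_S0 + 1/8*h_S1 + 5/16*h_S2 + 1/4*h_S3
  h_S3 = 1 + 1/8*h_S0 + 3/8*h_S1 + 3/16*h_S2 + 5/16*h_S3

Substituting h_S0 = 0 and rearranging gives the linear system (I - Q) h = 1:
  [3/4, -1/8, -3/16] . (h_S1, h_S2, h_S3) = 1
  [-1/8, 11/16, -1/4] . (h_S1, h_S2, h_S3) = 1
  [-3/8, -3/16, 11/16] . (h_S1, h_S2, h_S3) = 1

Solving yields:
  h_S1 = 362/125
  h_S2 = 428/125
  h_S3 = 496/125

Starting state is S3, so the expected hitting time is h_S3 = 496/125.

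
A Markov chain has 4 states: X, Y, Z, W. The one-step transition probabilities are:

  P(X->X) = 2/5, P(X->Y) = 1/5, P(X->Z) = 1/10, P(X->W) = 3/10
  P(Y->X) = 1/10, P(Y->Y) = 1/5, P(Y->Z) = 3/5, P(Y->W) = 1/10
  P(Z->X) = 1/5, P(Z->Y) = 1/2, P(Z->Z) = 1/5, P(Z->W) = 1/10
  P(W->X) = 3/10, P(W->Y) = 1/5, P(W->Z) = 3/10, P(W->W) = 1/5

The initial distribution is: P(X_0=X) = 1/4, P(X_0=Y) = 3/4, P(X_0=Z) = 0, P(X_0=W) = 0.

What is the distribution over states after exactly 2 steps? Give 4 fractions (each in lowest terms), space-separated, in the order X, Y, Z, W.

Answer: 23/100 137/400 111/400 3/20

Derivation:
Propagating the distribution step by step (d_{t+1} = d_t * P):
d_0 = (X=1/4, Y=3/4, Z=0, W=0)
  d_1[X] = 1/4*2/5 + 3/4*1/10 + 0*1/5 + 0*3/10 = 7/40
  d_1[Y] = 1/4*1/5 + 3/4*1/5 + 0*1/2 + 0*1/5 = 1/5
  d_1[Z] = 1/4*1/10 + 3/4*3/5 + 0*1/5 + 0*3/10 = 19/40
  d_1[W] = 1/4*3/10 + 3/4*1/10 + 0*1/10 + 0*1/5 = 3/20
d_1 = (X=7/40, Y=1/5, Z=19/40, W=3/20)
  d_2[X] = 7/40*2/5 + 1/5*1/10 + 19/40*1/5 + 3/20*3/10 = 23/100
  d_2[Y] = 7/40*1/5 + 1/5*1/5 + 19/40*1/2 + 3/20*1/5 = 137/400
  d_2[Z] = 7/40*1/10 + 1/5*3/5 + 19/40*1/5 + 3/20*3/10 = 111/400
  d_2[W] = 7/40*3/10 + 1/5*1/10 + 19/40*1/10 + 3/20*1/5 = 3/20
d_2 = (X=23/100, Y=137/400, Z=111/400, W=3/20)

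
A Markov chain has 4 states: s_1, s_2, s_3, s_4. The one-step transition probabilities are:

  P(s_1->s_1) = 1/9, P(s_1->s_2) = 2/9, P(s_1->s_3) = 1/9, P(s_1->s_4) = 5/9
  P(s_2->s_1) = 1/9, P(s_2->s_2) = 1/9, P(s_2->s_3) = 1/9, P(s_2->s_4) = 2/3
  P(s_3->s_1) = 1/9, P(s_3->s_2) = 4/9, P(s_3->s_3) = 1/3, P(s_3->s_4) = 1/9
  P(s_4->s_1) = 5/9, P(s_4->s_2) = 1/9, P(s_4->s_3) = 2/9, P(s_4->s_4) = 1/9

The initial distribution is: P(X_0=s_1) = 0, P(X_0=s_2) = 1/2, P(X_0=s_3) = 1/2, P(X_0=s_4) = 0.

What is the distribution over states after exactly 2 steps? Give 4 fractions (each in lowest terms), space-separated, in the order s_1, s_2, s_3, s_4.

Propagating the distribution step by step (d_{t+1} = d_t * P):
d_0 = (s_1=0, s_2=1/2, s_3=1/2, s_4=0)
  d_1[s_1] = 0*1/9 + 1/2*1/9 + 1/2*1/9 + 0*5/9 = 1/9
  d_1[s_2] = 0*2/9 + 1/2*1/9 + 1/2*4/9 + 0*1/9 = 5/18
  d_1[s_3] = 0*1/9 + 1/2*1/9 + 1/2*1/3 + 0*2/9 = 2/9
  d_1[s_4] = 0*5/9 + 1/2*2/3 + 1/2*1/9 + 0*1/9 = 7/18
d_1 = (s_1=1/9, s_2=5/18, s_3=2/9, s_4=7/18)
  d_2[s_1] = 1/9*1/9 + 5/18*1/9 + 2/9*1/9 + 7/18*5/9 = 23/81
  d_2[s_2] = 1/9*2/9 + 5/18*1/9 + 2/9*4/9 + 7/18*1/9 = 16/81
  d_2[s_3] = 1/9*1/9 + 5/18*1/9 + 2/9*1/3 + 7/18*2/9 = 11/54
  d_2[s_4] = 1/9*5/9 + 5/18*2/3 + 2/9*1/9 + 7/18*1/9 = 17/54
d_2 = (s_1=23/81, s_2=16/81, s_3=11/54, s_4=17/54)

Answer: 23/81 16/81 11/54 17/54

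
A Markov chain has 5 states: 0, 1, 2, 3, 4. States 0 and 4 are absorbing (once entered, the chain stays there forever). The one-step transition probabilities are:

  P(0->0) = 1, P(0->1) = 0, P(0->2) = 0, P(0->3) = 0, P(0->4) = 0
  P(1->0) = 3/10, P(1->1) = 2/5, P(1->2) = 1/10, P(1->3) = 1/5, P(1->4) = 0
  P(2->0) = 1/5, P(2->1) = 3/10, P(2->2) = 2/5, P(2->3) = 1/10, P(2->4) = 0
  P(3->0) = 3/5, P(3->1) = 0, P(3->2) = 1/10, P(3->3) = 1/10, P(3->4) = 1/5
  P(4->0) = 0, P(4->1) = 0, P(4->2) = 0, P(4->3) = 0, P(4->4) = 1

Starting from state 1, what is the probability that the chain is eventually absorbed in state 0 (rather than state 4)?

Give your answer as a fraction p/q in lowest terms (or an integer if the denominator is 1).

Let a_i = P(absorbed in 0 | start in state i).
Boundary conditions: a_0 = 1, a_4 = 0.
For each transient state i, a_i = sum_j P(i->j) * a_j:
  a_1 = 3/10*a_0 + 2/5*a_1 + 1/10*a_2 + 1/5*a_3 + 0*a_4
  a_2 = 1/5*a_0 + 3/10*a_1 + 2/5*a_2 + 1/10*a_3 + 0*a_4
  a_3 = 3/5*a_0 + 0*a_1 + 1/10*a_2 + 1/10*a_3 + 1/5*a_4

Substituting a_0 = 1 and a_4 = 0, rearrange to (I - Q) a = r where r[i] = P(i -> 0):
  [3/5, -1/10, -1/5] . (a_1, a_2, a_3) = 3/10
  [-3/10, 3/5, -1/10] . (a_1, a_2, a_3) = 1/5
  [0, -1/10, 9/10] . (a_1, a_2, a_3) = 3/5

Solving yields:
  a_1 = 259/285
  a_2 = 87/95
  a_3 = 73/95

Starting state is 1, so the absorption probability is a_1 = 259/285.

Answer: 259/285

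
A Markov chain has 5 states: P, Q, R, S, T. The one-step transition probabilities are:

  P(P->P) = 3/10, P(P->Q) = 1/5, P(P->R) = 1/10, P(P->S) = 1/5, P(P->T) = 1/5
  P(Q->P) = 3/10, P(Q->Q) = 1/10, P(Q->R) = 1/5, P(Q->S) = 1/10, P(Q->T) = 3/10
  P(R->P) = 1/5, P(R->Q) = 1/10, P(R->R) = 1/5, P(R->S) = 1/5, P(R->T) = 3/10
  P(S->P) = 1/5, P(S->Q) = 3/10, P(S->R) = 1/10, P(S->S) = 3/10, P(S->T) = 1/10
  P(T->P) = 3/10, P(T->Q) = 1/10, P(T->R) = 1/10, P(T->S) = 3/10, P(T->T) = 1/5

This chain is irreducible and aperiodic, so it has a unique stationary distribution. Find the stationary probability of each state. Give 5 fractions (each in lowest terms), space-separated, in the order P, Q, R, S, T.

Answer: 2453/9279 177/1031 1208/9279 2099/9279 214/1031

Derivation:
The stationary distribution satisfies pi = pi * P, i.e.:
  pi_P = 3/10*pi_P + 3/10*pi_Q + 1/5*pi_R + 1/5*pi_S + 3/10*pi_T
  pi_Q = 1/5*pi_P + 1/10*pi_Q + 1/10*pi_R + 3/10*pi_S + 1/10*pi_T
  pi_R = 1/10*pi_P + 1/5*pi_Q + 1/5*pi_R + 1/10*pi_S + 1/10*pi_T
  pi_S = 1/5*pi_P + 1/10*pi_Q + 1/5*pi_R + 3/10*pi_S + 3/10*pi_T
  pi_T = 1/5*pi_P + 3/10*pi_Q + 3/10*pi_R + 1/10*pi_S + 1/5*pi_T
with normalization: pi_P + pi_Q + pi_R + pi_S + pi_T = 1.

Using the first 4 balance equations plus normalization, the linear system A*pi = b is:
  [-7/10, 3/10, 1/5, 1/5, 3/10] . pi = 0
  [1/5, -9/10, 1/10, 3/10, 1/10] . pi = 0
  [1/10, 1/5, -4/5, 1/10, 1/10] . pi = 0
  [1/5, 1/10, 1/5, -7/10, 3/10] . pi = 0
  [1, 1, 1, 1, 1] . pi = 1

Solving yields:
  pi_P = 2453/9279
  pi_Q = 177/1031
  pi_R = 1208/9279
  pi_S = 2099/9279
  pi_T = 214/1031

Verification (pi * P):
  2453/9279*3/10 + 177/1031*3/10 + 1208/9279*1/5 + 2099/9279*1/5 + 214/1031*3/10 = 2453/9279 = pi_P  (ok)
  2453/9279*1/5 + 177/1031*1/10 + 1208/9279*1/10 + 2099/9279*3/10 + 214/1031*1/10 = 177/1031 = pi_Q  (ok)
  2453/9279*1/10 + 177/1031*1/5 + 1208/9279*1/5 + 2099/9279*1/10 + 214/1031*1/10 = 1208/9279 = pi_R  (ok)
  2453/9279*1/5 + 177/1031*1/10 + 1208/9279*1/5 + 2099/9279*3/10 + 214/1031*3/10 = 2099/9279 = pi_S  (ok)
  2453/9279*1/5 + 177/1031*3/10 + 1208/9279*3/10 + 2099/9279*1/10 + 214/1031*1/5 = 214/1031 = pi_T  (ok)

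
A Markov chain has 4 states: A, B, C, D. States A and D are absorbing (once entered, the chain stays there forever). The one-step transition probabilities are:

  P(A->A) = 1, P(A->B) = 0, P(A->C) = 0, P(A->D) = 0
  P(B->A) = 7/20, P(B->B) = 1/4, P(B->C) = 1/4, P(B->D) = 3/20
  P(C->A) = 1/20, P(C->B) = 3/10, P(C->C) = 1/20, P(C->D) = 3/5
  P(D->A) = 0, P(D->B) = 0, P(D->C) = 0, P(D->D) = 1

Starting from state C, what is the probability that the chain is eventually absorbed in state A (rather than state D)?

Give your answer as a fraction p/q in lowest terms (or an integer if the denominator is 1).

Let a_i = P(absorbed in A | start in state i).
Boundary conditions: a_A = 1, a_D = 0.
For each transient state i, a_i = sum_j P(i->j) * a_j:
  a_B = 7/20*a_A + 1/4*a_B + 1/4*a_C + 3/20*a_D
  a_C = 1/20*a_A + 3/10*a_B + 1/20*a_C + 3/5*a_D

Substituting a_A = 1 and a_D = 0, rearrange to (I - Q) a = r where r[i] = P(i -> A):
  [3/4, -1/4] . (a_B, a_C) = 7/20
  [-3/10, 19/20] . (a_B, a_C) = 1/20

Solving yields:
  a_B = 46/85
  a_C = 19/85

Starting state is C, so the absorption probability is a_C = 19/85.

Answer: 19/85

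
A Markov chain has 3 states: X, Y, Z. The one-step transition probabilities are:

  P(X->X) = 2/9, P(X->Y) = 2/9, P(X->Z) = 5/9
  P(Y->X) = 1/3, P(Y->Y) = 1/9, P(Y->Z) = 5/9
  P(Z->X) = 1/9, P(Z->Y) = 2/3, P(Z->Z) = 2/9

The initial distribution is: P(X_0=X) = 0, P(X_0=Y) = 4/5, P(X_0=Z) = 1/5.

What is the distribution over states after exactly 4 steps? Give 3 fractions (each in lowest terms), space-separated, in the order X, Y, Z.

Propagating the distribution step by step (d_{t+1} = d_t * P):
d_0 = (X=0, Y=4/5, Z=1/5)
  d_1[X] = 0*2/9 + 4/5*1/3 + 1/5*1/9 = 13/45
  d_1[Y] = 0*2/9 + 4/5*1/9 + 1/5*2/3 = 2/9
  d_1[Z] = 0*5/9 + 4/5*5/9 + 1/5*2/9 = 22/45
d_1 = (X=13/45, Y=2/9, Z=22/45)
  d_2[X] = 13/45*2/9 + 2/9*1/3 + 22/45*1/9 = 26/135
  d_2[Y] = 13/45*2/9 + 2/9*1/9 + 22/45*2/3 = 56/135
  d_2[Z] = 13/45*5/9 + 2/9*5/9 + 22/45*2/9 = 53/135
d_2 = (X=26/135, Y=56/135, Z=53/135)
  d_3[X] = 26/135*2/9 + 56/135*1/3 + 53/135*1/9 = 91/405
  d_3[Y] = 26/135*2/9 + 56/135*1/9 + 53/135*2/3 = 142/405
  d_3[Z] = 26/135*5/9 + 56/135*5/9 + 53/135*2/9 = 172/405
d_3 = (X=91/405, Y=142/405, Z=172/405)
  d_4[X] = 91/405*2/9 + 142/405*1/3 + 172/405*1/9 = 52/243
  d_4[Y] = 91/405*2/9 + 142/405*1/9 + 172/405*2/3 = 452/1215
  d_4[Z] = 91/405*5/9 + 142/405*5/9 + 172/405*2/9 = 503/1215
d_4 = (X=52/243, Y=452/1215, Z=503/1215)

Answer: 52/243 452/1215 503/1215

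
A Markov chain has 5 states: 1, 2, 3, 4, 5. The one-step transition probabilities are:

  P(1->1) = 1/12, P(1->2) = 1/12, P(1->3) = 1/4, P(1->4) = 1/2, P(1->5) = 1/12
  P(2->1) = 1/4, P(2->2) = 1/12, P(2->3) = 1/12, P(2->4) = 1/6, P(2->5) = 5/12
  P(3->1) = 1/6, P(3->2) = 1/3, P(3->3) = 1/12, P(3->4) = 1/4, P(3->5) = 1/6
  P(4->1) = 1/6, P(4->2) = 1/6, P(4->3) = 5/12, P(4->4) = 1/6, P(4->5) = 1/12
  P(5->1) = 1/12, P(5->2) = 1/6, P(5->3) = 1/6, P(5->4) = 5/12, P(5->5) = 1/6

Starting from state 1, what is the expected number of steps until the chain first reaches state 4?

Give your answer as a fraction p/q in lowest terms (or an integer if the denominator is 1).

Answer: 5652/2225

Derivation:
Let h_i = expected steps to first reach 4 from state i.
Boundary: h_4 = 0.
First-step equations for the other states:
  h_1 = 1 + 1/12*h_1 + 1/12*h_2 + 1/4*h_3 + 1/2*h_4 + 1/12*h_5
  h_2 = 1 + 1/4*h_1 + 1/12*h_2 + 1/12*h_3 + 1/6*h_4 + 5/12*h_5
  h_3 = 1 + 1/6*h_1 + 1/3*h_2 + 1/12*h_3 + 1/4*h_4 + 1/6*h_5
  h_5 = 1 + 1/12*h_1 + 1/6*h_2 + 1/6*h_3 + 5/12*h_4 + 1/6*h_5

Substituting h_4 = 0 and rearranging gives the linear system (I - Q) h = 1:
  [11/12, -1/12, -1/4, -1/12] . (h_1, h_2, h_3, h_5) = 1
  [-1/4, 11/12, -1/12, -5/12] . (h_1, h_2, h_3, h_5) = 1
  [-1/6, -1/3, 11/12, -1/6] . (h_1, h_2, h_3, h_5) = 1
  [-1/12, -1/6, -1/6, 5/6] . (h_1, h_2, h_3, h_5) = 1

Solving yields:
  h_1 = 5652/2225
  h_2 = 1488/445
  h_3 = 7284/2225
  h_5 = 1236/445

Starting state is 1, so the expected hitting time is h_1 = 5652/2225.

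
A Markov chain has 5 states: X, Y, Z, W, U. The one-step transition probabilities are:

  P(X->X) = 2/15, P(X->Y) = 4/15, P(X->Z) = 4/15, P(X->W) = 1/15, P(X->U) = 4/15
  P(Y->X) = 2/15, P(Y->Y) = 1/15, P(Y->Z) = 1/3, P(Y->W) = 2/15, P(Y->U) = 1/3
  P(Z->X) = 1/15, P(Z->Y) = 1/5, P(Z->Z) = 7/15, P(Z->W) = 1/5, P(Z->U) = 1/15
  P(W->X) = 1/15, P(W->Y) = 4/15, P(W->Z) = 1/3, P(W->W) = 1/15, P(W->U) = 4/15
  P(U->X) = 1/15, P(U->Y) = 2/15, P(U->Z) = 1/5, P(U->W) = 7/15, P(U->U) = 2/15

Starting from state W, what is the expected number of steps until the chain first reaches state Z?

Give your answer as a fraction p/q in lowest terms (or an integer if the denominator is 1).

Let h_i = expected steps to first reach Z from state i.
Boundary: h_Z = 0.
First-step equations for the other states:
  h_X = 1 + 2/15*h_X + 4/15*h_Y + 4/15*h_Z + 1/15*h_W + 4/15*h_U
  h_Y = 1 + 2/15*h_X + 1/15*h_Y + 1/3*h_Z + 2/15*h_W + 1/3*h_U
  h_W = 1 + 1/15*h_X + 4/15*h_Y + 1/3*h_Z + 1/15*h_W + 4/15*h_U
  h_U = 1 + 1/15*h_X + 2/15*h_Y + 1/5*h_Z + 7/15*h_W + 2/15*h_U

Substituting h_Z = 0 and rearranging gives the linear system (I - Q) h = 1:
  [13/15, -4/15, -1/15, -4/15] . (h_X, h_Y, h_W, h_U) = 1
  [-2/15, 14/15, -2/15, -1/3] . (h_X, h_Y, h_W, h_U) = 1
  [-1/15, -4/15, 14/15, -4/15] . (h_X, h_Y, h_W, h_U) = 1
  [-1/15, -2/15, -7/15, 13/15] . (h_X, h_Y, h_W, h_U) = 1

Solving yields:
  h_X = 17325/4766
  h_Y = 65355/19064
  h_W = 8085/2383
  h_U = 36105/9532

Starting state is W, so the expected hitting time is h_W = 8085/2383.

Answer: 8085/2383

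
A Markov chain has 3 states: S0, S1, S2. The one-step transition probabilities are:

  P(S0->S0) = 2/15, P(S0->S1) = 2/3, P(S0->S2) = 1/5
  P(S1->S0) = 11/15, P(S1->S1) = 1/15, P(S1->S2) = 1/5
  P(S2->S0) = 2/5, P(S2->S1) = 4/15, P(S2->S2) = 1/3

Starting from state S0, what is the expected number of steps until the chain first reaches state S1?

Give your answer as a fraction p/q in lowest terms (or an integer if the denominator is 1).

Answer: 195/112

Derivation:
Let h_i = expected steps to first reach S1 from state i.
Boundary: h_S1 = 0.
First-step equations for the other states:
  h_S0 = 1 + 2/15*h_S0 + 2/3*h_S1 + 1/5*h_S2
  h_S2 = 1 + 2/5*h_S0 + 4/15*h_S1 + 1/3*h_S2

Substituting h_S1 = 0 and rearranging gives the linear system (I - Q) h = 1:
  [13/15, -1/5] . (h_S0, h_S2) = 1
  [-2/5, 2/3] . (h_S0, h_S2) = 1

Solving yields:
  h_S0 = 195/112
  h_S2 = 285/112

Starting state is S0, so the expected hitting time is h_S0 = 195/112.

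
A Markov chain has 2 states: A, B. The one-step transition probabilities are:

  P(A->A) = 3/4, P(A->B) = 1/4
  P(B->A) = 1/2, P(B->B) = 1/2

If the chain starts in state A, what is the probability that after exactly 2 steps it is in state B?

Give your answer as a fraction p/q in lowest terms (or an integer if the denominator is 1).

Computing P^2 by repeated multiplication:
P^1 =
  A: [3/4, 1/4]
  B: [1/2, 1/2]
P^2 =
  A: [11/16, 5/16]
  B: [5/8, 3/8]

(P^2)[A -> B] = 5/16

Answer: 5/16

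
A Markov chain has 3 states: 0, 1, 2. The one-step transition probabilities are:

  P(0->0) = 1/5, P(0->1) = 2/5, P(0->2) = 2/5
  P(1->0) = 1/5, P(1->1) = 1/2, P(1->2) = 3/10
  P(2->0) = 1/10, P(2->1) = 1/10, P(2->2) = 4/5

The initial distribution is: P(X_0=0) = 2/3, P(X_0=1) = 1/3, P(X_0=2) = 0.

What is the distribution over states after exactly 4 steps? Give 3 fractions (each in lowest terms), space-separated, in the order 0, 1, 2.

Answer: 179/1250 1547/6000 17969/30000

Derivation:
Propagating the distribution step by step (d_{t+1} = d_t * P):
d_0 = (0=2/3, 1=1/3, 2=0)
  d_1[0] = 2/3*1/5 + 1/3*1/5 + 0*1/10 = 1/5
  d_1[1] = 2/3*2/5 + 1/3*1/2 + 0*1/10 = 13/30
  d_1[2] = 2/3*2/5 + 1/3*3/10 + 0*4/5 = 11/30
d_1 = (0=1/5, 1=13/30, 2=11/30)
  d_2[0] = 1/5*1/5 + 13/30*1/5 + 11/30*1/10 = 49/300
  d_2[1] = 1/5*2/5 + 13/30*1/2 + 11/30*1/10 = 1/3
  d_2[2] = 1/5*2/5 + 13/30*3/10 + 11/30*4/5 = 151/300
d_2 = (0=49/300, 1=1/3, 2=151/300)
  d_3[0] = 49/300*1/5 + 1/3*1/5 + 151/300*1/10 = 449/3000
  d_3[1] = 49/300*2/5 + 1/3*1/2 + 151/300*1/10 = 847/3000
  d_3[2] = 49/300*2/5 + 1/3*3/10 + 151/300*4/5 = 71/125
d_3 = (0=449/3000, 1=847/3000, 2=71/125)
  d_4[0] = 449/3000*1/5 + 847/3000*1/5 + 71/125*1/10 = 179/1250
  d_4[1] = 449/3000*2/5 + 847/3000*1/2 + 71/125*1/10 = 1547/6000
  d_4[2] = 449/3000*2/5 + 847/3000*3/10 + 71/125*4/5 = 17969/30000
d_4 = (0=179/1250, 1=1547/6000, 2=17969/30000)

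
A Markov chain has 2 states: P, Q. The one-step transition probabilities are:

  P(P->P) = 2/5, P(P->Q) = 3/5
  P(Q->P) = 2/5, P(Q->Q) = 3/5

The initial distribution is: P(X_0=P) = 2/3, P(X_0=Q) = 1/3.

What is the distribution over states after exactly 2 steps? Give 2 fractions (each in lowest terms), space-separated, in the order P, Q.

Propagating the distribution step by step (d_{t+1} = d_t * P):
d_0 = (P=2/3, Q=1/3)
  d_1[P] = 2/3*2/5 + 1/3*2/5 = 2/5
  d_1[Q] = 2/3*3/5 + 1/3*3/5 = 3/5
d_1 = (P=2/5, Q=3/5)
  d_2[P] = 2/5*2/5 + 3/5*2/5 = 2/5
  d_2[Q] = 2/5*3/5 + 3/5*3/5 = 3/5
d_2 = (P=2/5, Q=3/5)

Answer: 2/5 3/5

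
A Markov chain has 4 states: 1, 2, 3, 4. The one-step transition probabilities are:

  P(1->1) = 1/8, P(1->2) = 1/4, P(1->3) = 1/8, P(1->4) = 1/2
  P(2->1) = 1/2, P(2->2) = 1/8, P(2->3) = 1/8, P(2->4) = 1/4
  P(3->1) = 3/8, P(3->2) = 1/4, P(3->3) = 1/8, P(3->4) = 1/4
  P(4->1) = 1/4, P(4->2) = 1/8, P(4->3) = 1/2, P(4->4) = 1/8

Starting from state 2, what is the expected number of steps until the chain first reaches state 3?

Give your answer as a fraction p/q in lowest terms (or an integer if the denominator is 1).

Let h_i = expected steps to first reach 3 from state i.
Boundary: h_3 = 0.
First-step equations for the other states:
  h_1 = 1 + 1/8*h_1 + 1/4*h_2 + 1/8*h_3 + 1/2*h_4
  h_2 = 1 + 1/2*h_1 + 1/8*h_2 + 1/8*h_3 + 1/4*h_4
  h_4 = 1 + 1/4*h_1 + 1/8*h_2 + 1/2*h_3 + 1/8*h_4

Substituting h_3 = 0 and rearranging gives the linear system (I - Q) h = 1:
  [7/8, -1/4, -1/2] . (h_1, h_2, h_4) = 1
  [-1/2, 7/8, -1/4] . (h_1, h_2, h_4) = 1
  [-1/4, -1/8, 7/8] . (h_1, h_2, h_4) = 1

Solving yields:
  h_1 = 776/193
  h_2 = 824/193
  h_4 = 560/193

Starting state is 2, so the expected hitting time is h_2 = 824/193.

Answer: 824/193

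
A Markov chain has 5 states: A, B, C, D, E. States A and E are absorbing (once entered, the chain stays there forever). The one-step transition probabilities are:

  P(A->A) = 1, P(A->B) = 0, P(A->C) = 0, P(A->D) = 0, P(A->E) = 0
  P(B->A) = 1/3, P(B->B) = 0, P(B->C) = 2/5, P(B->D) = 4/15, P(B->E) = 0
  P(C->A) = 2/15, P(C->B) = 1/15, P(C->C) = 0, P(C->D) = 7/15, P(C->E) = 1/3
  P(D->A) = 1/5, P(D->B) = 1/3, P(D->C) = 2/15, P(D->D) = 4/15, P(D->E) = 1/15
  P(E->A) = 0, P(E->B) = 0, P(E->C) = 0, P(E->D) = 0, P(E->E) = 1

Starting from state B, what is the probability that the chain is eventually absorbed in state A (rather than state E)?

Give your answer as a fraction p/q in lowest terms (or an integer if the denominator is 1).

Let a_i = P(absorbed in A | start in state i).
Boundary conditions: a_A = 1, a_E = 0.
For each transient state i, a_i = sum_j P(i->j) * a_j:
  a_B = 1/3*a_A + 0*a_B + 2/5*a_C + 4/15*a_D + 0*a_E
  a_C = 2/15*a_A + 1/15*a_B + 0*a_C + 7/15*a_D + 1/3*a_E
  a_D = 1/5*a_A + 1/3*a_B + 2/15*a_C + 4/15*a_D + 1/15*a_E

Substituting a_A = 1 and a_E = 0, rearrange to (I - Q) a = r where r[i] = P(i -> A):
  [1, -2/5, -4/15] . (a_B, a_C, a_D) = 1/3
  [-1/15, 1, -7/15] . (a_B, a_C, a_D) = 2/15
  [-1/3, -2/15, 11/15] . (a_B, a_C, a_D) = 1/5

Solving yields:
  a_B = 1209/1681
  a_C = 847/1681
  a_D = 1162/1681

Starting state is B, so the absorption probability is a_B = 1209/1681.

Answer: 1209/1681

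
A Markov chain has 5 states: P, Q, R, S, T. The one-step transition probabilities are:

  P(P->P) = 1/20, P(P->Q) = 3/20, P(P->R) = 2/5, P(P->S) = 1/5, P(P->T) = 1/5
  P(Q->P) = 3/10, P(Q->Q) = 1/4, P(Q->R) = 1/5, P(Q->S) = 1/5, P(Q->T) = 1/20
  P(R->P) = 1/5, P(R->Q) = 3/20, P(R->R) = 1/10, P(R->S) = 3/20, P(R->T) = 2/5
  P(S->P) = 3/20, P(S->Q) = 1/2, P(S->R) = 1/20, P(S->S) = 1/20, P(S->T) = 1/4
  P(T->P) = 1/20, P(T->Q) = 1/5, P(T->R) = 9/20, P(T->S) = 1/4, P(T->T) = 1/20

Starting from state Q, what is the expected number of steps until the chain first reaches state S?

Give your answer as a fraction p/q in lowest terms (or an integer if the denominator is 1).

Let h_i = expected steps to first reach S from state i.
Boundary: h_S = 0.
First-step equations for the other states:
  h_P = 1 + 1/20*h_P + 3/20*h_Q + 2/5*h_R + 1/5*h_S + 1/5*h_T
  h_Q = 1 + 3/10*h_P + 1/4*h_Q + 1/5*h_R + 1/5*h_S + 1/20*h_T
  h_R = 1 + 1/5*h_P + 3/20*h_Q + 1/10*h_R + 3/20*h_S + 2/5*h_T
  h_T = 1 + 1/20*h_P + 1/5*h_Q + 9/20*h_R + 1/4*h_S + 1/20*h_T

Substituting h_S = 0 and rearranging gives the linear system (I - Q) h = 1:
  [19/20, -3/20, -2/5, -1/5] . (h_P, h_Q, h_R, h_T) = 1
  [-3/10, 3/4, -1/5, -1/20] . (h_P, h_Q, h_R, h_T) = 1
  [-1/5, -3/20, 9/10, -2/5] . (h_P, h_Q, h_R, h_T) = 1
  [-1/20, -1/5, -9/20, 19/20] . (h_P, h_Q, h_R, h_T) = 1

Solving yields:
  h_P = 215720/42203
  h_Q = 215700/42203
  h_R = 222620/42203
  h_T = 29520/6029

Starting state is Q, so the expected hitting time is h_Q = 215700/42203.

Answer: 215700/42203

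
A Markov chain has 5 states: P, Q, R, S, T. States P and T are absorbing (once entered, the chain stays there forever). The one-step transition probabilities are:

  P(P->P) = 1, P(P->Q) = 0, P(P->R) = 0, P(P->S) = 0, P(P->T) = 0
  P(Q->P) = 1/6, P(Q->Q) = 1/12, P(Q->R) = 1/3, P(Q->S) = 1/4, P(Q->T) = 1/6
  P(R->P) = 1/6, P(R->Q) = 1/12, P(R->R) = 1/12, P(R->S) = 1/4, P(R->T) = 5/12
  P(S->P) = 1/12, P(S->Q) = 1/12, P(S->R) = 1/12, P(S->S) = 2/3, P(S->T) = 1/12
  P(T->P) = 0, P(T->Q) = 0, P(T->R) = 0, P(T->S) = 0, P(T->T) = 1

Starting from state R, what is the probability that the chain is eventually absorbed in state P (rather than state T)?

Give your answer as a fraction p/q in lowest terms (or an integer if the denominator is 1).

Let a_i = P(absorbed in P | start in state i).
Boundary conditions: a_P = 1, a_T = 0.
For each transient state i, a_i = sum_j P(i->j) * a_j:
  a_Q = 1/6*a_P + 1/12*a_Q + 1/3*a_R + 1/4*a_S + 1/6*a_T
  a_R = 1/6*a_P + 1/12*a_Q + 1/12*a_R + 1/4*a_S + 5/12*a_T
  a_S = 1/12*a_P + 1/12*a_Q + 1/12*a_R + 2/3*a_S + 1/12*a_T

Substituting a_P = 1 and a_T = 0, rearrange to (I - Q) a = r where r[i] = P(i -> P):
  [11/12, -1/3, -1/4] . (a_Q, a_R, a_S) = 1/6
  [-1/12, 11/12, -1/4] . (a_Q, a_R, a_S) = 1/6
  [-1/12, -1/12, 1/3] . (a_Q, a_R, a_S) = 1/12

Solving yields:
  a_Q = 55/129
  a_R = 44/129
  a_S = 19/43

Starting state is R, so the absorption probability is a_R = 44/129.

Answer: 44/129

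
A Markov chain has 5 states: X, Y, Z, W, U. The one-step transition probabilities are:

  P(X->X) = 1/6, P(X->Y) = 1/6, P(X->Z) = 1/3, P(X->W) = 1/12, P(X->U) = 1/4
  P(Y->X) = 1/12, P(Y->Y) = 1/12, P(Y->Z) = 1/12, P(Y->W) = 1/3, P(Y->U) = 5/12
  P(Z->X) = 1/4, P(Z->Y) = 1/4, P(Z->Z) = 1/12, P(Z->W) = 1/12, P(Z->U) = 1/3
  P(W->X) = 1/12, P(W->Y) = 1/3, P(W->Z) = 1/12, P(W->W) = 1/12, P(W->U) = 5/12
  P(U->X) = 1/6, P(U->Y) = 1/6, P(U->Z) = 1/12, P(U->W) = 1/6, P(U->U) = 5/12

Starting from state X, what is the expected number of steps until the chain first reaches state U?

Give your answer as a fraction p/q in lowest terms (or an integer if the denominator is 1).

Answer: 153/49

Derivation:
Let h_i = expected steps to first reach U from state i.
Boundary: h_U = 0.
First-step equations for the other states:
  h_X = 1 + 1/6*h_X + 1/6*h_Y + 1/3*h_Z + 1/12*h_W + 1/4*h_U
  h_Y = 1 + 1/12*h_X + 1/12*h_Y + 1/12*h_Z + 1/3*h_W + 5/12*h_U
  h_Z = 1 + 1/4*h_X + 1/4*h_Y + 1/12*h_Z + 1/12*h_W + 1/3*h_U
  h_W = 1 + 1/12*h_X + 1/3*h_Y + 1/12*h_Z + 1/12*h_W + 5/12*h_U

Substituting h_U = 0 and rearranging gives the linear system (I - Q) h = 1:
  [5/6, -1/6, -1/3, -1/12] . (h_X, h_Y, h_Z, h_W) = 1
  [-1/12, 11/12, -1/12, -1/3] . (h_X, h_Y, h_Z, h_W) = 1
  [-1/4, -1/4, 11/12, -1/12] . (h_X, h_Y, h_Z, h_W) = 1
  [-1/12, -1/3, -1/12, 11/12] . (h_X, h_Y, h_Z, h_W) = 1

Solving yields:
  h_X = 153/49
  h_Y = 18/7
  h_Z = 141/49
  h_W = 18/7

Starting state is X, so the expected hitting time is h_X = 153/49.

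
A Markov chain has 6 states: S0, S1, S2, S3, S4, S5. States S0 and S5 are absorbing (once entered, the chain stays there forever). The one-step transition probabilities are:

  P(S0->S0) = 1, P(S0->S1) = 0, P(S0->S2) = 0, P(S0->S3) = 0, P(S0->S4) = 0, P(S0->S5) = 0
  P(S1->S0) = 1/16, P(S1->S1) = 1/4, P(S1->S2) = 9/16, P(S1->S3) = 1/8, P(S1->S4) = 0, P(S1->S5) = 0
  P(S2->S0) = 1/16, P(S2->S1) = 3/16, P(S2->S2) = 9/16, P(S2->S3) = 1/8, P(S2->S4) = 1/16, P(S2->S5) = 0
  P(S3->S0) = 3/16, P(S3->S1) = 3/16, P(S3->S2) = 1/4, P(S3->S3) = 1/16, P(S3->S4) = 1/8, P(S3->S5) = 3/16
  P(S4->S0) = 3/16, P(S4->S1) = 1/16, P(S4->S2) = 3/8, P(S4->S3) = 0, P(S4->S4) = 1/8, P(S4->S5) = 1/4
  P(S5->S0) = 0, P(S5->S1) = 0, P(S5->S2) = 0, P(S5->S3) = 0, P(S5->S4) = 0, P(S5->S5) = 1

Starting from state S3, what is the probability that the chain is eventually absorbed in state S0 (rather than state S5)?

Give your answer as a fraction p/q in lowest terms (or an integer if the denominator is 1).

Answer: 492/815

Derivation:
Let a_i = P(absorbed in S0 | start in state i).
Boundary conditions: a_S0 = 1, a_S5 = 0.
For each transient state i, a_i = sum_j P(i->j) * a_j:
  a_S1 = 1/16*a_S0 + 1/4*a_S1 + 9/16*a_S2 + 1/8*a_S3 + 0*a_S4 + 0*a_S5
  a_S2 = 1/16*a_S0 + 3/16*a_S1 + 9/16*a_S2 + 1/8*a_S3 + 1/16*a_S4 + 0*a_S5
  a_S3 = 3/16*a_S0 + 3/16*a_S1 + 1/4*a_S2 + 1/16*a_S3 + 1/8*a_S4 + 3/16*a_S5
  a_S4 = 3/16*a_S0 + 1/16*a_S1 + 3/8*a_S2 + 0*a_S3 + 1/8*a_S4 + 1/4*a_S5

Substituting a_S0 = 1 and a_S5 = 0, rearrange to (I - Q) a = r where r[i] = P(i -> S0):
  [3/4, -9/16, -1/8, 0] . (a_S1, a_S2, a_S3, a_S4) = 1/16
  [-3/16, 7/16, -1/8, -1/16] . (a_S1, a_S2, a_S3, a_S4) = 1/16
  [-3/16, -1/4, 15/16, -1/8] . (a_S1, a_S2, a_S3, a_S4) = 3/16
  [-1/16, -3/8, 0, 7/8] . (a_S1, a_S2, a_S3, a_S4) = 3/16

Solving yields:
  a_S1 = 1733/2445
  a_S2 = 1711/2445
  a_S3 = 492/815
  a_S4 = 1381/2445

Starting state is S3, so the absorption probability is a_S3 = 492/815.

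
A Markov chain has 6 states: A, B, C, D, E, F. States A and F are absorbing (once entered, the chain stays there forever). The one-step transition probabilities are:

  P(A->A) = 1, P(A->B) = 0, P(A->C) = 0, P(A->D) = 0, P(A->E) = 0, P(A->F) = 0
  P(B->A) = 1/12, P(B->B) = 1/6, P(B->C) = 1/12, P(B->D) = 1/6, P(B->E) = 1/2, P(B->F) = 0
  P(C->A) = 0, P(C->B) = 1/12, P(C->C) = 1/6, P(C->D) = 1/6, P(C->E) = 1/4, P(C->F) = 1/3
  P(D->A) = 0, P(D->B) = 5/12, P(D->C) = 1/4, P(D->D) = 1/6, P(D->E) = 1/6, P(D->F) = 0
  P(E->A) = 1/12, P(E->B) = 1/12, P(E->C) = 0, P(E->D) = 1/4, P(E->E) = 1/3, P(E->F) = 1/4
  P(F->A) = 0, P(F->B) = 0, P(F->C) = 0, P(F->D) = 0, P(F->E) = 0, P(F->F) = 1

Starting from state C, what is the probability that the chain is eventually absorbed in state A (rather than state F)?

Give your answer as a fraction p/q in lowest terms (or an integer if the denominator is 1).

Let a_i = P(absorbed in A | start in state i).
Boundary conditions: a_A = 1, a_F = 0.
For each transient state i, a_i = sum_j P(i->j) * a_j:
  a_B = 1/12*a_A + 1/6*a_B + 1/12*a_C + 1/6*a_D + 1/2*a_E + 0*a_F
  a_C = 0*a_A + 1/12*a_B + 1/6*a_C + 1/6*a_D + 1/4*a_E + 1/3*a_F
  a_D = 0*a_A + 5/12*a_B + 1/4*a_C + 1/6*a_D + 1/6*a_E + 0*a_F
  a_E = 1/12*a_A + 1/12*a_B + 0*a_C + 1/4*a_D + 1/3*a_E + 1/4*a_F

Substituting a_A = 1 and a_F = 0, rearrange to (I - Q) a = r where r[i] = P(i -> A):
  [5/6, -1/12, -1/6, -1/2] . (a_B, a_C, a_D, a_E) = 1/12
  [-1/12, 5/6, -1/6, -1/4] . (a_B, a_C, a_D, a_E) = 0
  [-5/12, -1/4, 5/6, -1/6] . (a_B, a_C, a_D, a_E) = 0
  [-1/12, 0, -1/4, 2/3] . (a_B, a_C, a_D, a_E) = 1/12

Solving yields:
  a_B = 1321/3993
  a_C = 667/3993
  a_D = 358/1331
  a_E = 97/363

Starting state is C, so the absorption probability is a_C = 667/3993.

Answer: 667/3993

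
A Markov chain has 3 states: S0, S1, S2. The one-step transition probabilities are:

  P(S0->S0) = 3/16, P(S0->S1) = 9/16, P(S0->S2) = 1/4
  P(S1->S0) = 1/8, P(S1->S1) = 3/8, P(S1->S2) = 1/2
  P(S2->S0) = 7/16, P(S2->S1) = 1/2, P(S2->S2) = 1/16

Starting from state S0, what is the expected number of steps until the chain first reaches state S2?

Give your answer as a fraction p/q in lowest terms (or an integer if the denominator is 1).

Let h_i = expected steps to first reach S2 from state i.
Boundary: h_S2 = 0.
First-step equations for the other states:
  h_S0 = 1 + 3/16*h_S0 + 9/16*h_S1 + 1/4*h_S2
  h_S1 = 1 + 1/8*h_S0 + 3/8*h_S1 + 1/2*h_S2

Substituting h_S2 = 0 and rearranging gives the linear system (I - Q) h = 1:
  [13/16, -9/16] . (h_S0, h_S1) = 1
  [-1/8, 5/8] . (h_S0, h_S1) = 1

Solving yields:
  h_S0 = 19/7
  h_S1 = 15/7

Starting state is S0, so the expected hitting time is h_S0 = 19/7.

Answer: 19/7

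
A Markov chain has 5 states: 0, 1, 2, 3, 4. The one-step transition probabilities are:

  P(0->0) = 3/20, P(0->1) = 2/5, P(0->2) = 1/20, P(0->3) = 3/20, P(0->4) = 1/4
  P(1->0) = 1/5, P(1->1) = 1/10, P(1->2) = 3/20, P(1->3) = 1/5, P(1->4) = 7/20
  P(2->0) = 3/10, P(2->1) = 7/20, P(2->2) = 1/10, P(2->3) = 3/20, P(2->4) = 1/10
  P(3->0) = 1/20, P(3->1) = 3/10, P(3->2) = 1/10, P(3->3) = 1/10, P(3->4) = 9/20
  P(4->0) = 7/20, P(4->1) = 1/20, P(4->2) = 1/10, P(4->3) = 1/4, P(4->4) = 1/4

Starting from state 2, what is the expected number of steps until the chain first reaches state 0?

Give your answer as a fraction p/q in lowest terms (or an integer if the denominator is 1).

Let h_i = expected steps to first reach 0 from state i.
Boundary: h_0 = 0.
First-step equations for the other states:
  h_1 = 1 + 1/5*h_0 + 1/10*h_1 + 3/20*h_2 + 1/5*h_3 + 7/20*h_4
  h_2 = 1 + 3/10*h_0 + 7/20*h_1 + 1/10*h_2 + 3/20*h_3 + 1/10*h_4
  h_3 = 1 + 1/20*h_0 + 3/10*h_1 + 1/10*h_2 + 1/10*h_3 + 9/20*h_4
  h_4 = 1 + 7/20*h_0 + 1/20*h_1 + 1/10*h_2 + 1/4*h_3 + 1/4*h_4

Substituting h_0 = 0 and rearranging gives the linear system (I - Q) h = 1:
  [9/10, -3/20, -1/5, -7/20] . (h_1, h_2, h_3, h_4) = 1
  [-7/20, 9/10, -3/20, -1/10] . (h_1, h_2, h_3, h_4) = 1
  [-3/10, -1/10, 9/10, -9/20] . (h_1, h_2, h_3, h_4) = 1
  [-1/20, -1/10, -1/4, 3/4] . (h_1, h_2, h_3, h_4) = 1

Solving yields:
  h_1 = 49915/11461
  h_2 = 46370/11461
  h_3 = 56305/11461
  h_4 = 43560/11461

Starting state is 2, so the expected hitting time is h_2 = 46370/11461.

Answer: 46370/11461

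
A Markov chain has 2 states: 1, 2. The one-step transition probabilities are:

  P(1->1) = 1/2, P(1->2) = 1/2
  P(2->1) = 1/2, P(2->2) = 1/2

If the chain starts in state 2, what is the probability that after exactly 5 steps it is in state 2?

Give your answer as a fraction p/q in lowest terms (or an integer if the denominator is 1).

Answer: 1/2

Derivation:
Computing P^5 by repeated multiplication:
P^1 =
  1: [1/2, 1/2]
  2: [1/2, 1/2]
P^2 =
  1: [1/2, 1/2]
  2: [1/2, 1/2]
P^3 =
  1: [1/2, 1/2]
  2: [1/2, 1/2]
P^4 =
  1: [1/2, 1/2]
  2: [1/2, 1/2]
P^5 =
  1: [1/2, 1/2]
  2: [1/2, 1/2]

(P^5)[2 -> 2] = 1/2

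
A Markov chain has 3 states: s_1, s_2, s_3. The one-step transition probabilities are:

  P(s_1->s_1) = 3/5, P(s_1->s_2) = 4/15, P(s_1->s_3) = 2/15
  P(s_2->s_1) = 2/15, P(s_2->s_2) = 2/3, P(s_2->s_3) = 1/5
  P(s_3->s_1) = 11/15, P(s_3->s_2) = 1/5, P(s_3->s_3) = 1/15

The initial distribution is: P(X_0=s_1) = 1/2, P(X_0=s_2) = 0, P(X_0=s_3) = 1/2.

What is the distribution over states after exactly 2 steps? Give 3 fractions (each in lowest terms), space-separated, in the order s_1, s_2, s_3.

Answer: 227/450 53/150 32/225

Derivation:
Propagating the distribution step by step (d_{t+1} = d_t * P):
d_0 = (s_1=1/2, s_2=0, s_3=1/2)
  d_1[s_1] = 1/2*3/5 + 0*2/15 + 1/2*11/15 = 2/3
  d_1[s_2] = 1/2*4/15 + 0*2/3 + 1/2*1/5 = 7/30
  d_1[s_3] = 1/2*2/15 + 0*1/5 + 1/2*1/15 = 1/10
d_1 = (s_1=2/3, s_2=7/30, s_3=1/10)
  d_2[s_1] = 2/3*3/5 + 7/30*2/15 + 1/10*11/15 = 227/450
  d_2[s_2] = 2/3*4/15 + 7/30*2/3 + 1/10*1/5 = 53/150
  d_2[s_3] = 2/3*2/15 + 7/30*1/5 + 1/10*1/15 = 32/225
d_2 = (s_1=227/450, s_2=53/150, s_3=32/225)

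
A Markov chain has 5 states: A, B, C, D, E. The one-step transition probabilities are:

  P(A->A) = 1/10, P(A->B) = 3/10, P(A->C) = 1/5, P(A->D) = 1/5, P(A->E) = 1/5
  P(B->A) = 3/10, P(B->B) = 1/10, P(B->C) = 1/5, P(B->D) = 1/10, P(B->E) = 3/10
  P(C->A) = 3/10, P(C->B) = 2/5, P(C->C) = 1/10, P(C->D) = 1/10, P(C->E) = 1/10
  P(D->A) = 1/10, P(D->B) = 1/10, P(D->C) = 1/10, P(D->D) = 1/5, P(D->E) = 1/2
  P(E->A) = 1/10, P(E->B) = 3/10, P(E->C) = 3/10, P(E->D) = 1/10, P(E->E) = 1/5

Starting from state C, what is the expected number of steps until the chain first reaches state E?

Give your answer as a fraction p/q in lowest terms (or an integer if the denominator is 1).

Answer: 572/131

Derivation:
Let h_i = expected steps to first reach E from state i.
Boundary: h_E = 0.
First-step equations for the other states:
  h_A = 1 + 1/10*h_A + 3/10*h_B + 1/5*h_C + 1/5*h_D + 1/5*h_E
  h_B = 1 + 3/10*h_A + 1/10*h_B + 1/5*h_C + 1/10*h_D + 3/10*h_E
  h_C = 1 + 3/10*h_A + 2/5*h_B + 1/10*h_C + 1/10*h_D + 1/10*h_E
  h_D = 1 + 1/10*h_A + 1/10*h_B + 1/10*h_C + 1/5*h_D + 1/2*h_E

Substituting h_E = 0 and rearranging gives the linear system (I - Q) h = 1:
  [9/10, -3/10, -1/5, -1/5] . (h_A, h_B, h_C, h_D) = 1
  [-3/10, 9/10, -1/5, -1/10] . (h_A, h_B, h_C, h_D) = 1
  [-3/10, -2/5, 9/10, -1/10] . (h_A, h_B, h_C, h_D) = 1
  [-1/10, -1/10, -1/10, 4/5] . (h_A, h_B, h_C, h_D) = 1

Solving yields:
  h_A = 514/131
  h_B = 484/131
  h_C = 572/131
  h_D = 360/131

Starting state is C, so the expected hitting time is h_C = 572/131.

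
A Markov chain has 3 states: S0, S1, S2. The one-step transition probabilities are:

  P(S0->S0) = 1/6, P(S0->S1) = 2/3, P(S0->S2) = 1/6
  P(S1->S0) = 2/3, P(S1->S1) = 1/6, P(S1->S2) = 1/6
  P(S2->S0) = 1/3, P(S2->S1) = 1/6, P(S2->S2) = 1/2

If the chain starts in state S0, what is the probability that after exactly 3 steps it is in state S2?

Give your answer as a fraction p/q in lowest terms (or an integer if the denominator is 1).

Answer: 13/54

Derivation:
Computing P^3 by repeated multiplication:
P^1 =
  S0: [1/6, 2/3, 1/6]
  S1: [2/3, 1/6, 1/6]
  S2: [1/3, 1/6, 1/2]
P^2 =
  S0: [19/36, 1/4, 2/9]
  S1: [5/18, 1/2, 2/9]
  S2: [1/3, 1/3, 1/3]
P^3 =
  S0: [71/216, 31/72, 13/54]
  S1: [49/108, 11/36, 13/54]
  S2: [7/18, 1/3, 5/18]

(P^3)[S0 -> S2] = 13/54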